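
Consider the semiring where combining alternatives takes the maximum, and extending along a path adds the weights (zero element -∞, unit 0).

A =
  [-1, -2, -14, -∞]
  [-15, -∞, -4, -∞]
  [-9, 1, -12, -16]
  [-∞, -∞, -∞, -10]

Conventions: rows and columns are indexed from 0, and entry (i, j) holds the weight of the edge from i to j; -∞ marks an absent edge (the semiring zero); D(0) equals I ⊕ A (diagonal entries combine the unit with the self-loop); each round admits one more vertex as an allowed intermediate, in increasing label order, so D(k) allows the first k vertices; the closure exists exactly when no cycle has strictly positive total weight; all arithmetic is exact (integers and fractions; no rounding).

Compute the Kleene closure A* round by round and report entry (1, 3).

D(0):
  [0, -2, -14, -∞]
  [-15, 0, -4, -∞]
  [-9, 1, 0, -16]
  [-∞, -∞, -∞, 0]
D(1):
  [0, -2, -14, -∞]
  [-15, 0, -4, -∞]
  [-9, 1, 0, -16]
  [-∞, -∞, -∞, 0]
D(2):
  [0, -2, -6, -∞]
  [-15, 0, -4, -∞]
  [-9, 1, 0, -16]
  [-∞, -∞, -∞, 0]
D(3):
  [0, -2, -6, -22]
  [-13, 0, -4, -20]
  [-9, 1, 0, -16]
  [-∞, -∞, -∞, 0]
D(4):
  [0, -2, -6, -22]
  [-13, 0, -4, -20]
  [-9, 1, 0, -16]
  [-∞, -∞, -∞, 0]
Answer: A*[1][3] = -20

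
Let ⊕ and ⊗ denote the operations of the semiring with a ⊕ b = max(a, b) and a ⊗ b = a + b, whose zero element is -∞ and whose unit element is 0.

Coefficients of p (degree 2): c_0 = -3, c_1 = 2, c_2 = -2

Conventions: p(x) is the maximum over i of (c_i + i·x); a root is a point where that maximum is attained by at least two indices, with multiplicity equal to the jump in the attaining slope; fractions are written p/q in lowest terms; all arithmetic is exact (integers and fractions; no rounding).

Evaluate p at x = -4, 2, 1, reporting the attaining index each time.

p(-4) = max(-3+0·(-4)=-3, 2+1·(-4)=-2, -2+2·(-4)=-10) = -2 (attained by i=1)
p(2) = max(-3+0·2=-3, 2+1·2=4, -2+2·2=2) = 4 (attained by i=1)
p(1) = max(-3+0·1=-3, 2+1·1=3, -2+2·1=0) = 3 (attained by i=1)
Answer: p(-4) = -2; p(2) = 4; p(1) = 3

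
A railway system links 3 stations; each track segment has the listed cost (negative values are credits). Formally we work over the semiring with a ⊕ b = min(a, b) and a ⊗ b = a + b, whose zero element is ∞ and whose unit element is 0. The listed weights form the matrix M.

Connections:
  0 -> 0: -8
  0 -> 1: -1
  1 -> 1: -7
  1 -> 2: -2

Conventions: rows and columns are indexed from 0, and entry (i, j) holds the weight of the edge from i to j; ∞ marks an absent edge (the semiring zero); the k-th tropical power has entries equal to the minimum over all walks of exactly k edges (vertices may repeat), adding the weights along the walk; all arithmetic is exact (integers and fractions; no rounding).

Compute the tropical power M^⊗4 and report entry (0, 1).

M^⊗2:
  [-16, -9, -3]
  [∞, -14, -9]
  [∞, ∞, ∞]
M^⊗3:
  [-24, -17, -11]
  [∞, -21, -16]
  [∞, ∞, ∞]
M^⊗4:
  [-32, -25, -19]
  [∞, -28, -23]
  [∞, ∞, ∞]
Key observation: the optimum is the walk 0->0->0->0->1, with weight (-8) + (-8) + (-8) + (-1) = -25.
Optimal value attained by: walk 0->0->0->0->1.
Answer: (M^⊗4)[0][1] = -25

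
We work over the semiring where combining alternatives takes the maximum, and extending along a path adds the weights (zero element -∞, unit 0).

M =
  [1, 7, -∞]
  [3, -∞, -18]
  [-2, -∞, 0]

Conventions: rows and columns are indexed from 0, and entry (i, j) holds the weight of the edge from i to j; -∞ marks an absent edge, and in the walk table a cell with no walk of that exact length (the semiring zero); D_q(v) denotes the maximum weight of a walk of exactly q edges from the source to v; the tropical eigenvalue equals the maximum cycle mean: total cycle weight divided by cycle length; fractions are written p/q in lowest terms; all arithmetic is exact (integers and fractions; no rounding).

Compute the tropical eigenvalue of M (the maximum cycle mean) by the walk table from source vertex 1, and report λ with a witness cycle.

q=0: [-∞, 0, -∞]
q=1: [3, -∞, -18]
q=2: [4, 10, -18]
q=3: [13, 11, -8]
Optimal cycle mean attained by: cycle 0->1->0, total 7 + 3, length 2.
Answer: λ = 5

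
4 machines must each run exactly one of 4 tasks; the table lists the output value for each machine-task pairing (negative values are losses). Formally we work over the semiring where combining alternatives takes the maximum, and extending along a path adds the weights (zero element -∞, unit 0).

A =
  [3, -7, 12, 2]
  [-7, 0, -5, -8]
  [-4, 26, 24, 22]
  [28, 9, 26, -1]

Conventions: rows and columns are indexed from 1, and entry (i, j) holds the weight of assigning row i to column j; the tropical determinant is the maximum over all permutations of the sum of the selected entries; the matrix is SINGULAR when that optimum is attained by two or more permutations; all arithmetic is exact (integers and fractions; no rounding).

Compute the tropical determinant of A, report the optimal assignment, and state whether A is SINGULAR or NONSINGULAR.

σ = (1, 2, 3, 4): 3 + 0 + 24 + (-1) = 26
σ = (1, 2, 4, 3): 3 + 0 + 22 + 26 = 51
σ = (1, 3, 2, 4): 3 + (-5) + 26 + (-1) = 23
σ = (1, 3, 4, 2): 3 + (-5) + 22 + 9 = 29
σ = (1, 4, 2, 3): 3 + (-8) + 26 + 26 = 47
σ = (1, 4, 3, 2): 3 + (-8) + 24 + 9 = 28
σ = (2, 1, 3, 4): (-7) + (-7) + 24 + (-1) = 9
σ = (2, 1, 4, 3): (-7) + (-7) + 22 + 26 = 34
σ = (2, 3, 1, 4): (-7) + (-5) + (-4) + (-1) = -17
σ = (2, 3, 4, 1): (-7) + (-5) + 22 + 28 = 38
σ = (2, 4, 1, 3): (-7) + (-8) + (-4) + 26 = 7
σ = (2, 4, 3, 1): (-7) + (-8) + 24 + 28 = 37
σ = (3, 1, 2, 4): 12 + (-7) + 26 + (-1) = 30
σ = (3, 1, 4, 2): 12 + (-7) + 22 + 9 = 36
σ = (3, 2, 1, 4): 12 + 0 + (-4) + (-1) = 7
σ = (3, 2, 4, 1): 12 + 0 + 22 + 28 = 62
σ = (3, 4, 1, 2): 12 + (-8) + (-4) + 9 = 9
σ = (3, 4, 2, 1): 12 + (-8) + 26 + 28 = 58
σ = (4, 1, 2, 3): 2 + (-7) + 26 + 26 = 47
σ = (4, 1, 3, 2): 2 + (-7) + 24 + 9 = 28
σ = (4, 2, 1, 3): 2 + 0 + (-4) + 26 = 24
σ = (4, 2, 3, 1): 2 + 0 + 24 + 28 = 54
σ = (4, 3, 1, 2): 2 + (-5) + (-4) + 9 = 2
σ = (4, 3, 2, 1): 2 + (-5) + 26 + 28 = 51
Optimal value attained by: σ = (3, 2, 4, 1).
Answer: det⊕(A) = 62; verdict: NONSINGULAR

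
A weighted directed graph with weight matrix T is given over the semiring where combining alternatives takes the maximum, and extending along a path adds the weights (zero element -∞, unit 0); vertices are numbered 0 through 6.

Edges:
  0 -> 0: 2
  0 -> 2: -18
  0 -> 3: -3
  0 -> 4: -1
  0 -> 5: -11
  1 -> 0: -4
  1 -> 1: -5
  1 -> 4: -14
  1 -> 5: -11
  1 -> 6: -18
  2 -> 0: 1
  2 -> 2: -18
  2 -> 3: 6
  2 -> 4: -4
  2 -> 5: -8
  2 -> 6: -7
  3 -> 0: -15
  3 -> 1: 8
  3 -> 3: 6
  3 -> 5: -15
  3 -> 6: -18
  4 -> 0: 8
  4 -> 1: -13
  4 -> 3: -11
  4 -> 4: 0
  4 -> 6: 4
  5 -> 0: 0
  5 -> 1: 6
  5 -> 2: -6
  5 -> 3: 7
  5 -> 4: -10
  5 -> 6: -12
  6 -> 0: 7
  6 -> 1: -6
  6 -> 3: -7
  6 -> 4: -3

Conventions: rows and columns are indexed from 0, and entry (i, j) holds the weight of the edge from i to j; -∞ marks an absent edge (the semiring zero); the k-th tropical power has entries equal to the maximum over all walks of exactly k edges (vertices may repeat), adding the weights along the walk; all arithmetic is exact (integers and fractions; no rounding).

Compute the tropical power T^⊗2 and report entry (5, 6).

T^⊗2:
  [7, 5, -16, 3, 1, -9, 3]
  [-2, -5, -17, -4, -5, -15, -10]
  [4, 14, -14, 12, 0, -9, 0]
  [4, 14, -21, 12, -6, -3, -10]
  [11, -2, -10, 5, 7, -3, 4]
  [2, 15, -18, 13, -1, -5, -6]
  [9, 1, -11, 4, 6, -4, 1]
Key observation: the optimum is the walk 5->4->6, with weight (-10) + 4 = -6.
Optimal value attained by: walk 5->4->6.
Answer: (T^⊗2)[5][6] = -6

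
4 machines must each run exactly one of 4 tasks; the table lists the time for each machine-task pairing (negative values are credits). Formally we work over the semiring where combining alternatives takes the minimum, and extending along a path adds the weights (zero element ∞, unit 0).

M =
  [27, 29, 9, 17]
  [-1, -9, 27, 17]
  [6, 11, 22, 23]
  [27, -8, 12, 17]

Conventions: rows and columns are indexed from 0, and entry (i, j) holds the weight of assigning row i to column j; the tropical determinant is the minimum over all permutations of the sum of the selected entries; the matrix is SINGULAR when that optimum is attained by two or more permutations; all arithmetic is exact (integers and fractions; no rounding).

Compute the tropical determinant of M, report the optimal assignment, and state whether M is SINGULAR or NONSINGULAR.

σ = (0, 1, 2, 3): 27 + (-9) + 22 + 17 = 57
σ = (0, 1, 3, 2): 27 + (-9) + 23 + 12 = 53
σ = (0, 2, 1, 3): 27 + 27 + 11 + 17 = 82
σ = (0, 2, 3, 1): 27 + 27 + 23 + (-8) = 69
σ = (0, 3, 1, 2): 27 + 17 + 11 + 12 = 67
σ = (0, 3, 2, 1): 27 + 17 + 22 + (-8) = 58
σ = (1, 0, 2, 3): 29 + (-1) + 22 + 17 = 67
σ = (1, 0, 3, 2): 29 + (-1) + 23 + 12 = 63
σ = (1, 2, 0, 3): 29 + 27 + 6 + 17 = 79
σ = (1, 2, 3, 0): 29 + 27 + 23 + 27 = 106
σ = (1, 3, 0, 2): 29 + 17 + 6 + 12 = 64
σ = (1, 3, 2, 0): 29 + 17 + 22 + 27 = 95
σ = (2, 0, 1, 3): 9 + (-1) + 11 + 17 = 36
σ = (2, 0, 3, 1): 9 + (-1) + 23 + (-8) = 23
σ = (2, 1, 0, 3): 9 + (-9) + 6 + 17 = 23
σ = (2, 1, 3, 0): 9 + (-9) + 23 + 27 = 50
σ = (2, 3, 0, 1): 9 + 17 + 6 + (-8) = 24
σ = (2, 3, 1, 0): 9 + 17 + 11 + 27 = 64
σ = (3, 0, 1, 2): 17 + (-1) + 11 + 12 = 39
σ = (3, 0, 2, 1): 17 + (-1) + 22 + (-8) = 30
σ = (3, 1, 0, 2): 17 + (-9) + 6 + 12 = 26
σ = (3, 1, 2, 0): 17 + (-9) + 22 + 27 = 57
σ = (3, 2, 0, 1): 17 + 27 + 6 + (-8) = 42
σ = (3, 2, 1, 0): 17 + 27 + 11 + 27 = 82
Optimal value attained by: σ = (2, 0, 3, 1).
Answer: det⊕(M) = 23; verdict: SINGULAR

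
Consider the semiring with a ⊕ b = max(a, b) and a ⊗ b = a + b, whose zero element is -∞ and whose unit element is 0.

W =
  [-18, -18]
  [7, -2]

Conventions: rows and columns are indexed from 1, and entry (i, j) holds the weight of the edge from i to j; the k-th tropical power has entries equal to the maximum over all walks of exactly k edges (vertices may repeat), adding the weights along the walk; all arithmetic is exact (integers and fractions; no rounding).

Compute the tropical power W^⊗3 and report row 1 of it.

W^⊗2:
  [-11, -20]
  [5, -4]
W^⊗3:
  [-13, -22]
  [3, -6]
Answer: row 1 of W^⊗3 = [-13, -22]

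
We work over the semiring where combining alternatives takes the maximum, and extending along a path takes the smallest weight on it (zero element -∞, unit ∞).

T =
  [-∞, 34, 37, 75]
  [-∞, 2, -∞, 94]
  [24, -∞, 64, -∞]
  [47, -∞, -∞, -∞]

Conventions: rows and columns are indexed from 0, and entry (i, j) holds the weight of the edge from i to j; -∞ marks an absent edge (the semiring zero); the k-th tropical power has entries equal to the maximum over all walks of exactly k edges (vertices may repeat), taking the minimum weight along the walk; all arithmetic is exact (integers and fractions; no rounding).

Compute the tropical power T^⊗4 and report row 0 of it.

T^⊗2:
  [47, 2, 37, 34]
  [47, 2, -∞, 2]
  [24, 24, 64, 24]
  [-∞, 34, 37, 47]
T^⊗3:
  [34, 34, 37, 47]
  [2, 34, 37, 47]
  [24, 24, 64, 24]
  [47, 2, 37, 34]
T^⊗4:
  [47, 34, 37, 34]
  [47, 2, 37, 34]
  [24, 24, 64, 24]
  [34, 34, 37, 47]
Answer: row 0 of T^⊗4 = [47, 34, 37, 34]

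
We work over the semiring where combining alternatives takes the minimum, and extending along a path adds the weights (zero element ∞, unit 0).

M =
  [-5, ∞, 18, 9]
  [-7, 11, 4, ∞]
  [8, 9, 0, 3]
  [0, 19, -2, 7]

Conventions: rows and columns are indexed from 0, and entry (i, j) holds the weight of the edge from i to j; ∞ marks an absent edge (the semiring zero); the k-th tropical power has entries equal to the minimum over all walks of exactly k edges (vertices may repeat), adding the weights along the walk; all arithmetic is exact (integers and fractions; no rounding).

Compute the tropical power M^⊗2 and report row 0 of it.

M^⊗2:
  [-10, 27, 7, 4]
  [-12, 13, 4, 2]
  [2, 9, 0, 3]
  [-5, 7, -2, 1]
Answer: row 0 of M^⊗2 = [-10, 27, 7, 4]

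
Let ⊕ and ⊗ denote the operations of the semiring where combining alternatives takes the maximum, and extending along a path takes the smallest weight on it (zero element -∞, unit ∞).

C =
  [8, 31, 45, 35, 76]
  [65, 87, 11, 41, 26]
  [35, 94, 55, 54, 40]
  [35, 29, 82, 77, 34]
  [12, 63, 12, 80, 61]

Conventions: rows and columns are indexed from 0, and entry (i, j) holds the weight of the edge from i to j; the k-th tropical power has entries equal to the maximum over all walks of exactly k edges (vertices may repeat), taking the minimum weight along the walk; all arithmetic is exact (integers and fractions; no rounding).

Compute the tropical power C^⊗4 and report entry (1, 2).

C^⊗2:
  [35, 63, 45, 76, 61]
  [65, 87, 45, 41, 65]
  [65, 87, 55, 54, 40]
  [35, 82, 77, 77, 40]
  [63, 63, 80, 77, 61]
C^⊗3:
  [63, 63, 76, 76, 61]
  [65, 87, 45, 65, 65]
  [65, 87, 55, 54, 65]
  [65, 82, 77, 77, 40]
  [63, 80, 77, 77, 63]
C^⊗4:
  [63, 76, 76, 76, 63]
  [65, 87, 65, 65, 65]
  [65, 87, 55, 65, 65]
  [65, 82, 77, 77, 65]
  [65, 80, 77, 77, 63]
Key observation: the optimum is the walk 1->0->4->3->2, with weight 65 min 76 min 80 min 82 = 65.
Optimal value attained by: walk 1->0->4->3->2.
Answer: (C^⊗4)[1][2] = 65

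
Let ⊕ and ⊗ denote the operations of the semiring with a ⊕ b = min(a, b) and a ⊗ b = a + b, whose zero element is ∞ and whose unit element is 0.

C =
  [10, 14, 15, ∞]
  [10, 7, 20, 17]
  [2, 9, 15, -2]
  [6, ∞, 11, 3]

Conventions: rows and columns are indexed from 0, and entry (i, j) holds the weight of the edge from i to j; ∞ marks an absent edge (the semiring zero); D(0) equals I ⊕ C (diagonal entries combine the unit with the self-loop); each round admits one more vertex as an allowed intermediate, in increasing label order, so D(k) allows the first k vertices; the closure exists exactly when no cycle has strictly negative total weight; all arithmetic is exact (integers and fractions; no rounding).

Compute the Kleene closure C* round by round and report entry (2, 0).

D(0):
  [0, 14, 15, ∞]
  [10, 0, 20, 17]
  [2, 9, 0, -2]
  [6, ∞, 11, 0]
D(1):
  [0, 14, 15, ∞]
  [10, 0, 20, 17]
  [2, 9, 0, -2]
  [6, 20, 11, 0]
D(2):
  [0, 14, 15, 31]
  [10, 0, 20, 17]
  [2, 9, 0, -2]
  [6, 20, 11, 0]
D(3):
  [0, 14, 15, 13]
  [10, 0, 20, 17]
  [2, 9, 0, -2]
  [6, 20, 11, 0]
D(4):
  [0, 14, 15, 13]
  [10, 0, 20, 17]
  [2, 9, 0, -2]
  [6, 20, 11, 0]
Answer: C*[2][0] = 2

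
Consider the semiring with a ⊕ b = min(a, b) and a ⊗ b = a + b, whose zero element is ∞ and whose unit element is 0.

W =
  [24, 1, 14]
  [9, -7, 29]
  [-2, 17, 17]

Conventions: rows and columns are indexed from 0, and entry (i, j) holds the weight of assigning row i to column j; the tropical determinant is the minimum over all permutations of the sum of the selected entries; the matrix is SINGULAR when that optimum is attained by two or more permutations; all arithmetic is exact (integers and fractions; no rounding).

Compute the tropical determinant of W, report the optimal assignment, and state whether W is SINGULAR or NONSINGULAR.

σ = (0, 1, 2): 24 + (-7) + 17 = 34
σ = (0, 2, 1): 24 + 29 + 17 = 70
σ = (1, 0, 2): 1 + 9 + 17 = 27
σ = (1, 2, 0): 1 + 29 + (-2) = 28
σ = (2, 0, 1): 14 + 9 + 17 = 40
σ = (2, 1, 0): 14 + (-7) + (-2) = 5
Optimal value attained by: σ = (2, 1, 0).
Answer: det⊕(W) = 5; verdict: NONSINGULAR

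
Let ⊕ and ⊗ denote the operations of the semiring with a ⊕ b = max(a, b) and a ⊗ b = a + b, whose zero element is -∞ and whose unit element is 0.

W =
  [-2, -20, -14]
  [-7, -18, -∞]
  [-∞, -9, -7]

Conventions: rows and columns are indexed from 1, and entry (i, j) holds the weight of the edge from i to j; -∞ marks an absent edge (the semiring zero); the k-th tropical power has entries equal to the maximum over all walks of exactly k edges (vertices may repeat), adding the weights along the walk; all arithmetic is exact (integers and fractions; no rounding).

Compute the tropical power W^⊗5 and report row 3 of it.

W^⊗2:
  [-4, -22, -16]
  [-9, -27, -21]
  [-16, -16, -14]
W^⊗3:
  [-6, -24, -18]
  [-11, -29, -23]
  [-18, -23, -21]
W^⊗4:
  [-8, -26, -20]
  [-13, -31, -25]
  [-20, -30, -28]
W^⊗5:
  [-10, -28, -22]
  [-15, -33, -27]
  [-22, -37, -34]
Answer: row 3 of W^⊗5 = [-22, -37, -34]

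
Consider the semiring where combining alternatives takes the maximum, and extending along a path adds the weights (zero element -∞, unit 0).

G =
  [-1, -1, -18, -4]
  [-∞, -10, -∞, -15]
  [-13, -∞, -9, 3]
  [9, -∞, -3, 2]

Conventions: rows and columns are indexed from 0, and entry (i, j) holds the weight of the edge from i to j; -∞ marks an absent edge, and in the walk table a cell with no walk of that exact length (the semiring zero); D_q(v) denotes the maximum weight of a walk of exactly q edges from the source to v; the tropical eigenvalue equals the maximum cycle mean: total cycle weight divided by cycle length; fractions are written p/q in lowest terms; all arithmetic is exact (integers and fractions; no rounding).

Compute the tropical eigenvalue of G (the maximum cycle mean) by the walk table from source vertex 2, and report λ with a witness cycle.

q=0: [-∞, -∞, 0, -∞]
q=1: [-13, -∞, -9, 3]
q=2: [12, -14, 0, 5]
q=3: [14, 11, 2, 8]
q=4: [17, 13, 5, 10]
Optimal cycle mean attained by: cycle 0->3->0, total (-4) + 9, length 2.
Answer: λ = 5/2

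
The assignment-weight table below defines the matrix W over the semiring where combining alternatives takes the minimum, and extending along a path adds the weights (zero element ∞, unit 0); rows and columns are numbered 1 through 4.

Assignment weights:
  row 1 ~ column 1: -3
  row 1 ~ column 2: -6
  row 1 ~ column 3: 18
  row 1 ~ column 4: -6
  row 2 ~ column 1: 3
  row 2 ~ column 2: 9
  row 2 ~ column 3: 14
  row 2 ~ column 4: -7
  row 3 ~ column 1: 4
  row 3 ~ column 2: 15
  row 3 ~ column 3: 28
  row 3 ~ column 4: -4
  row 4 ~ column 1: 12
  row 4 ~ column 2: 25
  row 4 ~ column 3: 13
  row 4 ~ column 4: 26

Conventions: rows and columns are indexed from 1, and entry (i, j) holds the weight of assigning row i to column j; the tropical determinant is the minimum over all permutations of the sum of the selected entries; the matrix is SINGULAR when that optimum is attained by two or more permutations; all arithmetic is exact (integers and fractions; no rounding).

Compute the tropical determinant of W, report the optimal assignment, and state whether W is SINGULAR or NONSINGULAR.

σ = (1, 2, 3, 4): (-3) + 9 + 28 + 26 = 60
σ = (1, 2, 4, 3): (-3) + 9 + (-4) + 13 = 15
σ = (1, 3, 2, 4): (-3) + 14 + 15 + 26 = 52
σ = (1, 3, 4, 2): (-3) + 14 + (-4) + 25 = 32
σ = (1, 4, 2, 3): (-3) + (-7) + 15 + 13 = 18
σ = (1, 4, 3, 2): (-3) + (-7) + 28 + 25 = 43
σ = (2, 1, 3, 4): (-6) + 3 + 28 + 26 = 51
σ = (2, 1, 4, 3): (-6) + 3 + (-4) + 13 = 6
σ = (2, 3, 1, 4): (-6) + 14 + 4 + 26 = 38
σ = (2, 3, 4, 1): (-6) + 14 + (-4) + 12 = 16
σ = (2, 4, 1, 3): (-6) + (-7) + 4 + 13 = 4
σ = (2, 4, 3, 1): (-6) + (-7) + 28 + 12 = 27
σ = (3, 1, 2, 4): 18 + 3 + 15 + 26 = 62
σ = (3, 1, 4, 2): 18 + 3 + (-4) + 25 = 42
σ = (3, 2, 1, 4): 18 + 9 + 4 + 26 = 57
σ = (3, 2, 4, 1): 18 + 9 + (-4) + 12 = 35
σ = (3, 4, 1, 2): 18 + (-7) + 4 + 25 = 40
σ = (3, 4, 2, 1): 18 + (-7) + 15 + 12 = 38
σ = (4, 1, 2, 3): (-6) + 3 + 15 + 13 = 25
σ = (4, 1, 3, 2): (-6) + 3 + 28 + 25 = 50
σ = (4, 2, 1, 3): (-6) + 9 + 4 + 13 = 20
σ = (4, 2, 3, 1): (-6) + 9 + 28 + 12 = 43
σ = (4, 3, 1, 2): (-6) + 14 + 4 + 25 = 37
σ = (4, 3, 2, 1): (-6) + 14 + 15 + 12 = 35
Optimal value attained by: σ = (2, 4, 1, 3).
Answer: det⊕(W) = 4; verdict: NONSINGULAR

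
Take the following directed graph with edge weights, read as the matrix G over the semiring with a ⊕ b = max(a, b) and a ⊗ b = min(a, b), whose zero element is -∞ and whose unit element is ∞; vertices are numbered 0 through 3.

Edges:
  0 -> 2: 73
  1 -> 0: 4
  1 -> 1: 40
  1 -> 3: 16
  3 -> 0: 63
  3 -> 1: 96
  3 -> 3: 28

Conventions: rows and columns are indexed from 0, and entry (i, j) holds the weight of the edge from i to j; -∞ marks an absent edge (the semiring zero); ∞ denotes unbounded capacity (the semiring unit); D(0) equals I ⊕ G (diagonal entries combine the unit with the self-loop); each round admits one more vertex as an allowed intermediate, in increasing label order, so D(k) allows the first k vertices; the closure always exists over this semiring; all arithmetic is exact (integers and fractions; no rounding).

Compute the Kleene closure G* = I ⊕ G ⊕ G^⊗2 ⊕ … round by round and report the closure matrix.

D(0):
  [∞, -∞, 73, -∞]
  [4, ∞, -∞, 16]
  [-∞, -∞, ∞, -∞]
  [63, 96, -∞, ∞]
D(1):
  [∞, -∞, 73, -∞]
  [4, ∞, 4, 16]
  [-∞, -∞, ∞, -∞]
  [63, 96, 63, ∞]
D(2):
  [∞, -∞, 73, -∞]
  [4, ∞, 4, 16]
  [-∞, -∞, ∞, -∞]
  [63, 96, 63, ∞]
D(3):
  [∞, -∞, 73, -∞]
  [4, ∞, 4, 16]
  [-∞, -∞, ∞, -∞]
  [63, 96, 63, ∞]
D(4):
  [∞, -∞, 73, -∞]
  [16, ∞, 16, 16]
  [-∞, -∞, ∞, -∞]
  [63, 96, 63, ∞]
Answer: G* = [[∞, -∞, 73, -∞], [16, ∞, 16, 16], [-∞, -∞, ∞, -∞], [63, 96, 63, ∞]]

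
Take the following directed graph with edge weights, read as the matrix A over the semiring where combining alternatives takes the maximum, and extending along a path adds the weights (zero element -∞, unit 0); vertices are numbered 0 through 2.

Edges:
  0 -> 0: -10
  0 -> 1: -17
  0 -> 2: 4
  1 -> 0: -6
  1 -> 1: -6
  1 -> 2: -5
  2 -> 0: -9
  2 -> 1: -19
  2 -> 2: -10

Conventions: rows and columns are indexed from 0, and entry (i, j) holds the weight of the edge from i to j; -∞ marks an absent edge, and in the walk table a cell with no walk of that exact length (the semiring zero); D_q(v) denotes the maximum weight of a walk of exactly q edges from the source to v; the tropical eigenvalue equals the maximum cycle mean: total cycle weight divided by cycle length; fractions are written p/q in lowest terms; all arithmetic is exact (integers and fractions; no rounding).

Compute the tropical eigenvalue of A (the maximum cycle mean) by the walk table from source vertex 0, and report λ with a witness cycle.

q=0: [0, -∞, -∞]
q=1: [-10, -17, 4]
q=2: [-5, -15, -6]
q=3: [-15, -21, -1]
Optimal cycle mean attained by: cycle 0->2->0, total 4 + (-9), length 2.
Answer: λ = -5/2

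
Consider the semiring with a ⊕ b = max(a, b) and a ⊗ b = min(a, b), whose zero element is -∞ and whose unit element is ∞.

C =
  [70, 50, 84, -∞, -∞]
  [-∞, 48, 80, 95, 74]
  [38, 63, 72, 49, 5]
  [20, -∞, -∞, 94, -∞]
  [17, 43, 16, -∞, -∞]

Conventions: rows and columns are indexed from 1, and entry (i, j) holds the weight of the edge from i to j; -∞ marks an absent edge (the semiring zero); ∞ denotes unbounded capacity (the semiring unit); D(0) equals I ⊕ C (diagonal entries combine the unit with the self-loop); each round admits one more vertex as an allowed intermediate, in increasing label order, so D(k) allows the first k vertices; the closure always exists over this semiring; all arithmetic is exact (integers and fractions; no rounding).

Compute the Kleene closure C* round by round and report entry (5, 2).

D(0):
  [∞, 50, 84, -∞, -∞]
  [-∞, ∞, 80, 95, 74]
  [38, 63, ∞, 49, 5]
  [20, -∞, -∞, ∞, -∞]
  [17, 43, 16, -∞, ∞]
D(1):
  [∞, 50, 84, -∞, -∞]
  [-∞, ∞, 80, 95, 74]
  [38, 63, ∞, 49, 5]
  [20, 20, 20, ∞, -∞]
  [17, 43, 17, -∞, ∞]
D(2):
  [∞, 50, 84, 50, 50]
  [-∞, ∞, 80, 95, 74]
  [38, 63, ∞, 63, 63]
  [20, 20, 20, ∞, 20]
  [17, 43, 43, 43, ∞]
D(3):
  [∞, 63, 84, 63, 63]
  [38, ∞, 80, 95, 74]
  [38, 63, ∞, 63, 63]
  [20, 20, 20, ∞, 20]
  [38, 43, 43, 43, ∞]
D(4):
  [∞, 63, 84, 63, 63]
  [38, ∞, 80, 95, 74]
  [38, 63, ∞, 63, 63]
  [20, 20, 20, ∞, 20]
  [38, 43, 43, 43, ∞]
D(5):
  [∞, 63, 84, 63, 63]
  [38, ∞, 80, 95, 74]
  [38, 63, ∞, 63, 63]
  [20, 20, 20, ∞, 20]
  [38, 43, 43, 43, ∞]
Answer: C*[5][2] = 43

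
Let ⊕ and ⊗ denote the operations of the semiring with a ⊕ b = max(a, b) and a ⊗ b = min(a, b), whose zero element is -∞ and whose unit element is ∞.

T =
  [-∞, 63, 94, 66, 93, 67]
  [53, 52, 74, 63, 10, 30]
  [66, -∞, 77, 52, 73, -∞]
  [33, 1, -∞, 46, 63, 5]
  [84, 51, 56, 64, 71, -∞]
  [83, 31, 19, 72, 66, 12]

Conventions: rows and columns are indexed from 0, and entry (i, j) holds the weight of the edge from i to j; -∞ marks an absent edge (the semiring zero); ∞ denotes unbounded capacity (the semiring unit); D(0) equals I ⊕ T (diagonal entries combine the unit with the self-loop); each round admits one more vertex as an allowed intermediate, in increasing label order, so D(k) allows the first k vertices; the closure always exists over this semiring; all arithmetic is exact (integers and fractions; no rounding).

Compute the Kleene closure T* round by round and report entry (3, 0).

D(0):
  [∞, 63, 94, 66, 93, 67]
  [53, ∞, 74, 63, 10, 30]
  [66, -∞, ∞, 52, 73, -∞]
  [33, 1, -∞, ∞, 63, 5]
  [84, 51, 56, 64, ∞, -∞]
  [83, 31, 19, 72, 66, ∞]
D(1):
  [∞, 63, 94, 66, 93, 67]
  [53, ∞, 74, 63, 53, 53]
  [66, 63, ∞, 66, 73, 66]
  [33, 33, 33, ∞, 63, 33]
  [84, 63, 84, 66, ∞, 67]
  [83, 63, 83, 72, 83, ∞]
D(2):
  [∞, 63, 94, 66, 93, 67]
  [53, ∞, 74, 63, 53, 53]
  [66, 63, ∞, 66, 73, 66]
  [33, 33, 33, ∞, 63, 33]
  [84, 63, 84, 66, ∞, 67]
  [83, 63, 83, 72, 83, ∞]
D(3):
  [∞, 63, 94, 66, 93, 67]
  [66, ∞, 74, 66, 73, 66]
  [66, 63, ∞, 66, 73, 66]
  [33, 33, 33, ∞, 63, 33]
  [84, 63, 84, 66, ∞, 67]
  [83, 63, 83, 72, 83, ∞]
D(4):
  [∞, 63, 94, 66, 93, 67]
  [66, ∞, 74, 66, 73, 66]
  [66, 63, ∞, 66, 73, 66]
  [33, 33, 33, ∞, 63, 33]
  [84, 63, 84, 66, ∞, 67]
  [83, 63, 83, 72, 83, ∞]
D(5):
  [∞, 63, 94, 66, 93, 67]
  [73, ∞, 74, 66, 73, 67]
  [73, 63, ∞, 66, 73, 67]
  [63, 63, 63, ∞, 63, 63]
  [84, 63, 84, 66, ∞, 67]
  [83, 63, 83, 72, 83, ∞]
D(6):
  [∞, 63, 94, 67, 93, 67]
  [73, ∞, 74, 67, 73, 67]
  [73, 63, ∞, 67, 73, 67]
  [63, 63, 63, ∞, 63, 63]
  [84, 63, 84, 67, ∞, 67]
  [83, 63, 83, 72, 83, ∞]
Answer: T*[3][0] = 63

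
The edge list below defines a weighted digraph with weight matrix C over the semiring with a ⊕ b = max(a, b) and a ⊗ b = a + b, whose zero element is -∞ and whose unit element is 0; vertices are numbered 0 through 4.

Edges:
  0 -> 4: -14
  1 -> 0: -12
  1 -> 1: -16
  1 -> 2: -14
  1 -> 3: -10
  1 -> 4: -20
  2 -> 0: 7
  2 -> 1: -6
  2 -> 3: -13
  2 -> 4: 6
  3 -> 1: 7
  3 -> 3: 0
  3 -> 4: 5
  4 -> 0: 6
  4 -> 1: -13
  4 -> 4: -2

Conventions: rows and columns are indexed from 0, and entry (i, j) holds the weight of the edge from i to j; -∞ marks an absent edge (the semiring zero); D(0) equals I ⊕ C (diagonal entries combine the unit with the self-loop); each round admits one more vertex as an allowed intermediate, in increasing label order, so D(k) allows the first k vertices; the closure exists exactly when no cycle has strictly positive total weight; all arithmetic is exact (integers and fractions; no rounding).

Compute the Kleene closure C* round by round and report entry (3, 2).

D(0):
  [0, -∞, -∞, -∞, -14]
  [-12, 0, -14, -10, -20]
  [7, -6, 0, -13, 6]
  [-∞, 7, -∞, 0, 5]
  [6, -13, -∞, -∞, 0]
D(1):
  [0, -∞, -∞, -∞, -14]
  [-12, 0, -14, -10, -20]
  [7, -6, 0, -13, 6]
  [-∞, 7, -∞, 0, 5]
  [6, -13, -∞, -∞, 0]
D(2):
  [0, -∞, -∞, -∞, -14]
  [-12, 0, -14, -10, -20]
  [7, -6, 0, -13, 6]
  [-5, 7, -7, 0, 5]
  [6, -13, -27, -23, 0]
D(3):
  [0, -∞, -∞, -∞, -14]
  [-7, 0, -14, -10, -8]
  [7, -6, 0, -13, 6]
  [0, 7, -7, 0, 5]
  [6, -13, -27, -23, 0]
D(4):
  [0, -∞, -∞, -∞, -14]
  [-7, 0, -14, -10, -5]
  [7, -6, 0, -13, 6]
  [0, 7, -7, 0, 5]
  [6, -13, -27, -23, 0]
D(5):
  [0, -27, -41, -37, -14]
  [1, 0, -14, -10, -5]
  [12, -6, 0, -13, 6]
  [11, 7, -7, 0, 5]
  [6, -13, -27, -23, 0]
Answer: C*[3][2] = -7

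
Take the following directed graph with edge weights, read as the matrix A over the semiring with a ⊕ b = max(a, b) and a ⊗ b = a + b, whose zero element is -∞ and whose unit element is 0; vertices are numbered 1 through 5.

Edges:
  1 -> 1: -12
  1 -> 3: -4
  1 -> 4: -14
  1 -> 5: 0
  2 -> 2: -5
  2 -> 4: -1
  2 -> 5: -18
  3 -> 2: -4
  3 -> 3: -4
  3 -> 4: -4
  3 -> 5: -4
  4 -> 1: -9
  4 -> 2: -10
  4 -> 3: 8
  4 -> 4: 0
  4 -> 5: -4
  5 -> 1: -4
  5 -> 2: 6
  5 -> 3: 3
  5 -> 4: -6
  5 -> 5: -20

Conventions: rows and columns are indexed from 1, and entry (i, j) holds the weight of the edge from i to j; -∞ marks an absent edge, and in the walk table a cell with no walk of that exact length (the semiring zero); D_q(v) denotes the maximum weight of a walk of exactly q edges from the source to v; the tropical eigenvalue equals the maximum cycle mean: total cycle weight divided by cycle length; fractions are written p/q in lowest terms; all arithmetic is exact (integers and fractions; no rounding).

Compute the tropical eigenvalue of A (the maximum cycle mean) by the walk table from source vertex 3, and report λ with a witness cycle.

q=0: [-∞, -∞, 0, -∞, -∞]
q=1: [-∞, -4, -4, -4, -4]
q=2: [-8, 2, 4, -4, -8]
q=3: [-12, 0, 4, 1, 0]
q=4: [-4, 6, 9, 1, 0]
q=5: [-4, 6, 9, 5, 5]
Optimal cycle mean attained by: cycle 2->4->3->5->2, total (-1) + 8 + (-4) + 6, length 4.
Answer: λ = 9/4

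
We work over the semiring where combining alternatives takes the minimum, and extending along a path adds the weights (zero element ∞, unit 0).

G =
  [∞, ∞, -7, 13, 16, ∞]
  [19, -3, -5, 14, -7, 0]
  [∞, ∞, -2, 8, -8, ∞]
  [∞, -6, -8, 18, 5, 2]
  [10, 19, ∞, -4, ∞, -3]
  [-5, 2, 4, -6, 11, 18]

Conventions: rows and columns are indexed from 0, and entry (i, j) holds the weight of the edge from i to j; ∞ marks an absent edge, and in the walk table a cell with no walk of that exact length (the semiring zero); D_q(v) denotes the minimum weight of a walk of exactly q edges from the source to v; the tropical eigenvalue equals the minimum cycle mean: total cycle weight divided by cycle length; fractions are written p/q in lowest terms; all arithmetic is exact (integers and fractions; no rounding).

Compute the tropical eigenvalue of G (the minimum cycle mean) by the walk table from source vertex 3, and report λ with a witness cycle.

q=0: [∞, ∞, ∞, 0, ∞, ∞]
q=1: [∞, -6, -8, 18, 5, 2]
q=2: [-3, -9, -11, -4, -16, -6]
q=3: [-11, -12, -14, -20, -19, -19]
q=4: [-24, -26, -28, -25, -22, -22]
q=5: [-27, -31, -33, -28, -36, -26]
q=6: [-31, -34, -36, -40, -41, -39]
Optimal cycle mean attained by: cycle 2->4->3->2, total (-8) + (-4) + (-8), length 3.
Answer: λ = -20/3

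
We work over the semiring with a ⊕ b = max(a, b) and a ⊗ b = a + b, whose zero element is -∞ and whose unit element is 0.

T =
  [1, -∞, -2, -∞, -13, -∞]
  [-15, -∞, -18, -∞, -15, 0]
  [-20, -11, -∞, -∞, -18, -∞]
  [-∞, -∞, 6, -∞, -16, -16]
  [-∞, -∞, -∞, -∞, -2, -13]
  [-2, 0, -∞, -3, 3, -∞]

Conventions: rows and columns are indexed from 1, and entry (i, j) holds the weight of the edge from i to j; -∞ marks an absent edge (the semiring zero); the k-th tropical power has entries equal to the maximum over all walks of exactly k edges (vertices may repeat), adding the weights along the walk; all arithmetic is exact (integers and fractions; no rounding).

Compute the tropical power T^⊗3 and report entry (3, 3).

T^⊗2:
  [2, -13, -1, -∞, -12, -26]
  [-2, 0, -17, -3, 3, -28]
  [-19, -∞, -22, -∞, -20, -11]
  [-14, -5, -∞, -19, -12, -29]
  [-15, -13, -∞, -16, -4, -15]
  [-1, -∞, 3, -∞, 1, 0]
T^⊗3:
  [3, -12, 0, -29, -11, -13]
  [-1, -28, 3, -31, 1, 0]
  [-13, -11, -21, -14, -8, -33]
  [-13, -29, -13, -32, -14, -5]
  [-14, -15, -10, -18, -6, -13]
  [0, 0, -3, -3, 3, -12]
Key observation: the optimum is the walk 3->1->1->3, with weight (-20) + 1 + (-2) = -21.
Optimal value attained by: walk 3->1->1->3.
Answer: (T^⊗3)[3][3] = -21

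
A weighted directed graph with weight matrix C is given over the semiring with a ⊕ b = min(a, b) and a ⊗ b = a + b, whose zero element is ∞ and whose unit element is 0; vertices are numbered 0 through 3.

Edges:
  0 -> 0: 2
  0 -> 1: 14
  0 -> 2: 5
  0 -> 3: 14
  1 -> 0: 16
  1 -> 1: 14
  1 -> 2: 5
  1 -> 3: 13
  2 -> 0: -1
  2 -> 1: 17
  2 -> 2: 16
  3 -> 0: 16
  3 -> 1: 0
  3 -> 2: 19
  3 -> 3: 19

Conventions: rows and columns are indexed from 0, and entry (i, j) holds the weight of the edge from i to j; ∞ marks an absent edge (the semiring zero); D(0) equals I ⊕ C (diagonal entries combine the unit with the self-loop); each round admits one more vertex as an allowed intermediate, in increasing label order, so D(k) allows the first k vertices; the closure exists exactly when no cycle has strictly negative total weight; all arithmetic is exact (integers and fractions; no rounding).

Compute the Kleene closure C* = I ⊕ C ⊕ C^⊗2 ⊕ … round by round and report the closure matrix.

D(0):
  [0, 14, 5, 14]
  [16, 0, 5, 13]
  [-1, 17, 0, ∞]
  [16, 0, 19, 0]
D(1):
  [0, 14, 5, 14]
  [16, 0, 5, 13]
  [-1, 13, 0, 13]
  [16, 0, 19, 0]
D(2):
  [0, 14, 5, 14]
  [16, 0, 5, 13]
  [-1, 13, 0, 13]
  [16, 0, 5, 0]
D(3):
  [0, 14, 5, 14]
  [4, 0, 5, 13]
  [-1, 13, 0, 13]
  [4, 0, 5, 0]
D(4):
  [0, 14, 5, 14]
  [4, 0, 5, 13]
  [-1, 13, 0, 13]
  [4, 0, 5, 0]
Answer: C* = [[0, 14, 5, 14], [4, 0, 5, 13], [-1, 13, 0, 13], [4, 0, 5, 0]]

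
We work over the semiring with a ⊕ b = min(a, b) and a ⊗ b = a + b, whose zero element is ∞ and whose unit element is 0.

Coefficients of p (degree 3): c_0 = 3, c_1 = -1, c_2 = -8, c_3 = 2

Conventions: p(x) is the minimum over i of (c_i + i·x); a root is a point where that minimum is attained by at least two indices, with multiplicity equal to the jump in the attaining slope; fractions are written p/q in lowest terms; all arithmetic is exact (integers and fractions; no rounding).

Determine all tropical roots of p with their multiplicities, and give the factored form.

hull edge (i=0, c=3) to (i=2, c=-8): slope -11/2, span 2
hull edge (i=2, c=-8) to (i=3, c=2): slope 10, span 1
Factored form: p(x) = 2 ⊗ (x ⊕ (-10)) ⊗ (x ⊕ 11/2) ⊗ (x ⊕ 11/2)
Answer: roots = -10 (mult 1), 11/2 (mult 2)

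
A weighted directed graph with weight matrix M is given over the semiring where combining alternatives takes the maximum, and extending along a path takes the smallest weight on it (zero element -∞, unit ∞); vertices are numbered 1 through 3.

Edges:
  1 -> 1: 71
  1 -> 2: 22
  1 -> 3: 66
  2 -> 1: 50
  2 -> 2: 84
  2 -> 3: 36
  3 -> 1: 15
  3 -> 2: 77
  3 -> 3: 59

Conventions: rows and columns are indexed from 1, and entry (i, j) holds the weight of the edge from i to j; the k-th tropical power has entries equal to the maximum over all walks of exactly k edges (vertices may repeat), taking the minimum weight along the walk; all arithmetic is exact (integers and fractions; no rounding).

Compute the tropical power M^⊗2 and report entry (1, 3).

M^⊗2:
  [71, 66, 66]
  [50, 84, 50]
  [50, 77, 59]
Key observation: the optimum is the walk 1->1->3, with weight 71 min 66 = 66.
Optimal value attained by: walk 1->1->3.
Answer: (M^⊗2)[1][3] = 66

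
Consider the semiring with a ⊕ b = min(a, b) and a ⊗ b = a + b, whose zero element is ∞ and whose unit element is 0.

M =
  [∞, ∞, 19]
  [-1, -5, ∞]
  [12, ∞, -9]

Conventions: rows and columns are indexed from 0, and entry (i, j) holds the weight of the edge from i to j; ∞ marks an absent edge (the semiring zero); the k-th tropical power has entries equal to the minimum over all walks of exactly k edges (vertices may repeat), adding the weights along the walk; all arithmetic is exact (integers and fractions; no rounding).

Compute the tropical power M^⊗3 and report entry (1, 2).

M^⊗2:
  [31, ∞, 10]
  [-6, -10, 18]
  [3, ∞, -18]
M^⊗3:
  [22, ∞, 1]
  [-11, -15, 9]
  [-6, ∞, -27]
Key observation: the optimum is the walk 1->0->2->2, with weight (-1) + 19 + (-9) = 9.
Optimal value attained by: walk 1->0->2->2.
Answer: (M^⊗3)[1][2] = 9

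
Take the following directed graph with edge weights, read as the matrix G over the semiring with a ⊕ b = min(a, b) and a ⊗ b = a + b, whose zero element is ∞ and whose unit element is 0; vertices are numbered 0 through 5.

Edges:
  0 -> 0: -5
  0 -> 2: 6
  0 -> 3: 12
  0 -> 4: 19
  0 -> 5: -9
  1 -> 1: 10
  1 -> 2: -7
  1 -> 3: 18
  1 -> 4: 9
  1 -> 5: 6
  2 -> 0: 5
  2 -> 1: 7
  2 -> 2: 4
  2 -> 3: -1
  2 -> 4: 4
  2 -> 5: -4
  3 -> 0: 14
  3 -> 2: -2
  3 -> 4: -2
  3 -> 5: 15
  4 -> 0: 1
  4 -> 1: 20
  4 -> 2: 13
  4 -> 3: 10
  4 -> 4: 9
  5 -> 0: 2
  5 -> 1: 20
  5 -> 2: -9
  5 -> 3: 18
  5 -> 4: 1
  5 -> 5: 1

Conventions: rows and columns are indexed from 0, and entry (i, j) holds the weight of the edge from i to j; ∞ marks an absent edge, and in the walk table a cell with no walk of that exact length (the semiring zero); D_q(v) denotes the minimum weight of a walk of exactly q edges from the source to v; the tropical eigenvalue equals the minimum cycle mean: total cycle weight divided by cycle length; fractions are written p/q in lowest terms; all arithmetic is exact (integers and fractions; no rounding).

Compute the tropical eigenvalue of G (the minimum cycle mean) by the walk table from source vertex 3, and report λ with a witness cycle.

q=0: [∞, ∞, ∞, 0, ∞, ∞]
q=1: [14, ∞, -2, ∞, -2, 15]
q=2: [-1, 5, 2, -3, 2, -6]
q=3: [-6, 9, -15, 1, -5, -10]
q=4: [-11, -8, -19, -16, -11, -19]
q=5: [-17, -12, -28, -20, -18, -23]
q=6: [-23, -21, -32, -29, -24, -32]
Optimal cycle mean attained by: cycle 2->5->2, total (-4) + (-9), length 2.
Answer: λ = -13/2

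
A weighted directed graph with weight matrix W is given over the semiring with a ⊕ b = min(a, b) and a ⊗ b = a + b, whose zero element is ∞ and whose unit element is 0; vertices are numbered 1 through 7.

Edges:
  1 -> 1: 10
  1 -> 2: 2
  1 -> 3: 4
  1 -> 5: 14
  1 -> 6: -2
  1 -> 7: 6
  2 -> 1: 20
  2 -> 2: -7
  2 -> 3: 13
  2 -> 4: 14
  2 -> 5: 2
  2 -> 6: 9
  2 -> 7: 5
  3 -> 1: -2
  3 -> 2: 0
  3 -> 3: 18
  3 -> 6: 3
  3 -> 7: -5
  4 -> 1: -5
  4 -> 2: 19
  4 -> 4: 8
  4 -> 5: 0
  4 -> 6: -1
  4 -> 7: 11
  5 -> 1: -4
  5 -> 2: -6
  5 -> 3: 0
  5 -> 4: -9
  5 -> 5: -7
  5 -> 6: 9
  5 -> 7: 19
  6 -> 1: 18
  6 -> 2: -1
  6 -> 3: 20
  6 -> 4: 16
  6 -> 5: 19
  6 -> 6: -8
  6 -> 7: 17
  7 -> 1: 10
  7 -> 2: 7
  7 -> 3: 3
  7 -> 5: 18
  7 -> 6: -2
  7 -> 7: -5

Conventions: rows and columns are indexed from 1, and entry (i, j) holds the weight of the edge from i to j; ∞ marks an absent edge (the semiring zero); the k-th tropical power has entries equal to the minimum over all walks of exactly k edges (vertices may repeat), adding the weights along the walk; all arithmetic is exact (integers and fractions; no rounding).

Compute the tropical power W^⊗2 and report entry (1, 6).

W^⊗2:
  [2, -5, 9, 5, 4, -10, -1]
  [-2, -14, 2, -7, -5, 1, -2]
  [5, -7, -2, 14, 2, -7, -10]
  [-4, -6, -1, -9, -7, -9, 1]
  [-14, -13, -7, -16, -14, -10, -5]
  [10, -9, 12, 8, 1, -16, 4]
  [1, -3, -2, 9, 9, -10, -10]
Key observation: the optimum is the walk 1->6->6, with weight (-2) + (-8) = -10.
Optimal value attained by: walk 1->6->6.
Answer: (W^⊗2)[1][6] = -10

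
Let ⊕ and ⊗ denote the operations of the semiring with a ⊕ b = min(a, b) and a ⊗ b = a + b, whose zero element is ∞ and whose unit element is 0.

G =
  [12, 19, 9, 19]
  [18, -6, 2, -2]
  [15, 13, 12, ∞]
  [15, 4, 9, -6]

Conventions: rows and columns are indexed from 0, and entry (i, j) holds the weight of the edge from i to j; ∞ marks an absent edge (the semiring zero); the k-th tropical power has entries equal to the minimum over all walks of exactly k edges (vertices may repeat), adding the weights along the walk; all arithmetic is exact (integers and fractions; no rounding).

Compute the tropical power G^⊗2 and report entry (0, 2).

G^⊗2:
  [24, 13, 21, 13]
  [12, -12, -4, -8]
  [27, 7, 15, 11]
  [9, -2, 3, -12]
Key observation: the optimum is the walk 0->0->2, with weight 12 + 9 = 21.
Optimal value attained by: walk 0->0->2.
Answer: (G^⊗2)[0][2] = 21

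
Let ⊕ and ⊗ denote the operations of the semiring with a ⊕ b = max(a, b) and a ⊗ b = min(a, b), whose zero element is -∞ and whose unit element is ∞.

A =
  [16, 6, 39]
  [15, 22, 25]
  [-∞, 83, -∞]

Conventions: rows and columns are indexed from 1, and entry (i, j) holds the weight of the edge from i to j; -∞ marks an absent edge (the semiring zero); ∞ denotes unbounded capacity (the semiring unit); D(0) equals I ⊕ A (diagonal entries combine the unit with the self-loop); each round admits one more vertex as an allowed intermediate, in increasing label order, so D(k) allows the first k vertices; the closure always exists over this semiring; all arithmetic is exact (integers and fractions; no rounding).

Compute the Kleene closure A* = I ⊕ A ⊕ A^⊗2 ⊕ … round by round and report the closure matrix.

D(0):
  [∞, 6, 39]
  [15, ∞, 25]
  [-∞, 83, ∞]
D(1):
  [∞, 6, 39]
  [15, ∞, 25]
  [-∞, 83, ∞]
D(2):
  [∞, 6, 39]
  [15, ∞, 25]
  [15, 83, ∞]
D(3):
  [∞, 39, 39]
  [15, ∞, 25]
  [15, 83, ∞]
Answer: A* = [[∞, 39, 39], [15, ∞, 25], [15, 83, ∞]]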